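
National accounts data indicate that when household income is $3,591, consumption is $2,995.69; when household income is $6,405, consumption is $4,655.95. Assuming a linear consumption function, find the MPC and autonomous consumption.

MPC = ΔC/ΔY = (4655.95 − 2995.69)/(6405 − 3591) = 1660.26/2814 = 0.59
a = C − MPC·Y = 2995.69 − 0.59(3591) = 2995.69 − 2118.69 = 877

MPC = 0.59; a = 877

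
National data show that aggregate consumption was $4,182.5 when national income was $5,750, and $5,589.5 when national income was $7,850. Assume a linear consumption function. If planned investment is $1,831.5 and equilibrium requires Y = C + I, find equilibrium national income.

Y = 6550

MPC = (5589.5 − 4182.5)/(7850 − 5750) = 1407/2100 = 0.67
a = 4182.5 − 0.67(5750) = 330
Equilibrium: Y = 330 + 0.67Y + 1831.5
0.33Y = 2161.5, so Y = 2161.5/0.33 = 6550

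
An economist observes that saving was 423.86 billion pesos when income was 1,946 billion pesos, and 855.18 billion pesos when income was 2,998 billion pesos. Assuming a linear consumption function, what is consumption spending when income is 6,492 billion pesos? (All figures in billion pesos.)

C = 4204.28

MPS = ΔS/ΔY = (855.18 − 423.86)/(2998 − 1946) = 431.32/1052 = 0.41
MPC = 1 − MPS = 0.59
Autonomous saving = 423.86 − 0.41(1946) = -374, so a = 374
C = 374 + 0.59(6492) = 374 + 3830.28 = 4204.28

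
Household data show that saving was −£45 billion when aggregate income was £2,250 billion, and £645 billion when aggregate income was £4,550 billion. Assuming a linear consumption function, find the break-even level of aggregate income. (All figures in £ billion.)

MPS = ΔS/ΔY = (645 − (-45))/(4550 − 2250) = 690/2300 = 0.3
MPC = 1 − MPS = 0.7
From S(2250) = -45: −a + 0.3(2250) = -45, so a = 675 − (-45) = 720
Break-even (S = 0): Y = a/MPS = 720/0.3 = 2400

Y = 2400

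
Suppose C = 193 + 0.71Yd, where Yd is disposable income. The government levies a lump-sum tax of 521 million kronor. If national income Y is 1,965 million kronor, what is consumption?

C = 1218.24

Yd = Y − T = 1965 − 521 = 1444
C = 193 + 0.71(1444) = 193 + 1025.24 = 1218.24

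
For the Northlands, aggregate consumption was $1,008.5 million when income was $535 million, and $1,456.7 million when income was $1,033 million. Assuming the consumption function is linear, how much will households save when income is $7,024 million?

MPC = (1456.7 − 1008.5)/(1033 − 535) = 448.2/498 = 0.9
a = 1008.5 − 0.9(535) = 1008.5 − 481.5 = 527
C = 527 + 0.9(7024) = 6848.6
S = 7024 − 6848.6 = 175.4

S = 175.4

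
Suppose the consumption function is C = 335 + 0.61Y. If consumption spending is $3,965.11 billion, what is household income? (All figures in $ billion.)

Y = 5951

335 + 0.61Y = 3965.11
0.61Y = 3630.11, so Y = 3630.11/0.61 = 5951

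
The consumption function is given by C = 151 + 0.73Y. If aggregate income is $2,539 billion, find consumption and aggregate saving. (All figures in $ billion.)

C = 2004.47; S = 534.53

C = 151 + 0.73(2539) = 151 + 1853.47 = 2004.47
S = Y − C = 2539 − 2004.47 = 534.53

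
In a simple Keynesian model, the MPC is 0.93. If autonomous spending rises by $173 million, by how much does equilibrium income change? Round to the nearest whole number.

ΔY ≈ 2471

The multiplier is 1/(1 − MPC) = 1/0.07.
ΔY = 173/0.07 = 2471.43 ≈ 2471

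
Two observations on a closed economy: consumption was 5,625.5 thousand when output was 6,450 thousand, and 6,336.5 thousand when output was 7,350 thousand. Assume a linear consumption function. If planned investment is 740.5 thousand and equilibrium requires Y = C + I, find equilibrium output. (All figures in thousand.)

Y = 6050

MPC = (6336.5 − 5625.5)/(7350 − 6450) = 711/900 = 0.79
a = 5625.5 − 0.79(6450) = 530
Equilibrium: Y = 530 + 0.79Y + 740.5
0.21Y = 1270.5, so Y = 1270.5/0.21 = 6050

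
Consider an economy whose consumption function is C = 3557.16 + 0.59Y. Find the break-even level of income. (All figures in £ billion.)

Y = 8676

At break-even, C = Y: 3557.16 + 0.59Y = Y
0.41Y = 3557.16, so Y = 3557.16/0.41 = 8676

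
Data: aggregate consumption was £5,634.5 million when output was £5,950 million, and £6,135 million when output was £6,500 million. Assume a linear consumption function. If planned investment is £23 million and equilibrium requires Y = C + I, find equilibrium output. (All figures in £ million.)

MPC = (6135 − 5634.5)/(6500 − 5950) = 500.5/550 = 0.91
a = 5634.5 − 0.91(5950) = 220
Equilibrium: Y = 220 + 0.91Y + 23
0.09Y = 243, so Y = 243/0.09 = 2700

Y = 2700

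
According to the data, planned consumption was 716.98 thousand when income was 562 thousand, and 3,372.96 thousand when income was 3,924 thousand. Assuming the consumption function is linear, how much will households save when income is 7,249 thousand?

MPC = (3372.96 − 716.98)/(3924 − 562) = 2655.98/3362 = 0.79
a = 716.98 − 0.79(562) = 716.98 − 443.98 = 273
C = 273 + 0.79(7249) = 5999.71
S = 7249 − 5999.71 = 1249.29

S = 1249.29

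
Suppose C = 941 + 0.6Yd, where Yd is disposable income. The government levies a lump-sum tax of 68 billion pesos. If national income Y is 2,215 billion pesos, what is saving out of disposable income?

S = -82.2

Yd = Y − T = 2215 − 68 = 2147
C = 941 + 0.6(2147) = 941 + 1288.2 = 2229.2
S = Yd − C = 2147 − 2229.2 = -82.2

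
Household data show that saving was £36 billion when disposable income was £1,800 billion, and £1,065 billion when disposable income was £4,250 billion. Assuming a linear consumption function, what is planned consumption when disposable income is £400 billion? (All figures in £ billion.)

MPS = ΔS/ΔY = (1065 − 36)/(4250 − 1800) = 1029/2450 = 0.42
MPC = 1 − MPS = 0.58
Autonomous saving = 36 − 0.42(1800) = -720, so a = 720
C = 720 + 0.58(400) = 720 + 232 = 952

C = 952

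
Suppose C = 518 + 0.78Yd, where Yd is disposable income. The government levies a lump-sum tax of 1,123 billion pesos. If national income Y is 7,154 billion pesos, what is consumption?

Yd = Y − T = 7154 − 1123 = 6031
C = 518 + 0.78(6031) = 518 + 4704.18 = 5222.18

C = 5222.18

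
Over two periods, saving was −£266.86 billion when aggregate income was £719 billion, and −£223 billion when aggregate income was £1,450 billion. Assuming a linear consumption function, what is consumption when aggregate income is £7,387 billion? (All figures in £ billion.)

C = 7253.78

MPS = ΔS/ΔY = (-223 − (-266.86))/(1450 − 719) = 43.86/731 = 0.06
MPC = 1 − MPS = 0.94
Autonomous saving = -266.86 − 0.06(719) = -310, so a = 310
C = 310 + 0.94(7387) = 310 + 6943.78 = 7253.78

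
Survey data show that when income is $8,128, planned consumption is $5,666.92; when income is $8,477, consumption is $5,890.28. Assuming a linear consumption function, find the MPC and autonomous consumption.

MPC = ΔC/ΔY = (5890.28 − 5666.92)/(8477 − 8128) = 223.36/349 = 0.64
a = C − MPC·Y = 5666.92 − 0.64(8128) = 5666.92 − 5201.92 = 465

MPC = 0.64; a = 465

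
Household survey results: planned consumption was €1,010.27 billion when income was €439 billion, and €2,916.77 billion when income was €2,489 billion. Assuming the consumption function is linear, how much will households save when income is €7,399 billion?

S = -84.07

MPC = (2916.77 − 1010.27)/(2489 − 439) = 1906.5/2050 = 0.93
a = 1010.27 − 0.93(439) = 1010.27 − 408.27 = 602
C = 602 + 0.93(7399) = 7483.07
S = 7399 − 7483.07 = -84.07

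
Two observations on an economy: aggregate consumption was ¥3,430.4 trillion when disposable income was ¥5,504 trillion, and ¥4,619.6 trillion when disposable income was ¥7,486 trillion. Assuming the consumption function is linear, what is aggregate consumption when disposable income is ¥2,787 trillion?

C = 1800.2

MPC = (4619.6 − 3430.4)/(7486 − 5504) = 1189.2/1982 = 0.6
a = 3430.4 − 0.6(5504) = 3430.4 − 3302.4 = 128
C = 128 + 0.6(2787) = 128 + 1672.2 = 1800.2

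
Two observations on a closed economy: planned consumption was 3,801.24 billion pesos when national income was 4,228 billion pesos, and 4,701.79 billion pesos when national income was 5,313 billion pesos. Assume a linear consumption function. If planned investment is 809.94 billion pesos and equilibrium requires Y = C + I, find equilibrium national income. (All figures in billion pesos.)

MPC = (4701.79 − 3801.24)/(5313 − 4228) = 900.55/1085 = 0.83
a = 3801.24 − 0.83(4228) = 292
Equilibrium: Y = 292 + 0.83Y + 809.94
0.17Y = 1101.94, so Y = 1101.94/0.17 = 6482

Y = 6482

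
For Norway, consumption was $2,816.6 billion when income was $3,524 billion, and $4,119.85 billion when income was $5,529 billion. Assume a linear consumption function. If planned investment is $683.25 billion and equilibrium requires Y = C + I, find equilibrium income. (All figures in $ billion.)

Y = 3455

MPC = (4119.85 − 2816.6)/(5529 − 3524) = 1303.25/2005 = 0.65
a = 2816.6 − 0.65(3524) = 526
Equilibrium: Y = 526 + 0.65Y + 683.25
0.35Y = 1209.25, so Y = 1209.25/0.35 = 3455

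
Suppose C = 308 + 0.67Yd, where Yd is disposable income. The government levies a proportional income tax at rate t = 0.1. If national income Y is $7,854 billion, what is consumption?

C = 5043.962

Yd = (1 − 0.1)(7854) = 0.9(7854) = 7068.6
C = 308 + 0.67(7068.6) = 308 + 4735.962 = 5043.962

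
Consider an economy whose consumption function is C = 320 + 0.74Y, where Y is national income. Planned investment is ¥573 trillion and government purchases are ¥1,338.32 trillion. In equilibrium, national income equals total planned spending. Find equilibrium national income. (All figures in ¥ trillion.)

Y = 8582

Y = C + I + G = 320 + 0.74Y + 573 + 1338.32
Y − 0.74Y = 2231.32
0.26Y = 2231.32, so Y = 2231.32/0.26 = 8582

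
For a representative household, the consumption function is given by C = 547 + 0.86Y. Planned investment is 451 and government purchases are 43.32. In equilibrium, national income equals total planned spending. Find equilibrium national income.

Y = C + I + G = 547 + 0.86Y + 451 + 43.32
Y − 0.86Y = 1041.32
0.14Y = 1041.32, so Y = 1041.32/0.14 = 7438

Y = 7438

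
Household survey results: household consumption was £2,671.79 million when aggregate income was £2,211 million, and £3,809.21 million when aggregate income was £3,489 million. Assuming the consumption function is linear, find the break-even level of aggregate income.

Y = 6400

MPC = (3809.21 − 2671.79)/(3489 − 2211) = 1137.42/1278 = 0.89
a = 2671.79 − 0.89(2211) = 2671.79 − 1967.79 = 704
Break-even: Y = a/(1−MPC) = 704/0.11 = 6400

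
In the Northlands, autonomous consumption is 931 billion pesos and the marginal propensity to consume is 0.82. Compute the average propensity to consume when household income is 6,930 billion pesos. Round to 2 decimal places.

C = 931 + 0.82(6930) = 6613.6
APC = C/Y = 6613.6/6930 = 0.95

APC = 0.95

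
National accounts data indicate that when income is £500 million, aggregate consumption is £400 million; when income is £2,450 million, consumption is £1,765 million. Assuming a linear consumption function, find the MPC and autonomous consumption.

MPC = ΔC/ΔY = (1765 − 400)/(2450 − 500) = 1365/1950 = 0.7
a = C − MPC·Y = 400 − 0.7(500) = 400 − 350 = 50

MPC = 0.7; a = 50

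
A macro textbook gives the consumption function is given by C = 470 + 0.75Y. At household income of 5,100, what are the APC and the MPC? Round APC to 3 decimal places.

APC = 0.842; MPC = 0.75

MPC = 0.75 (the slope of the consumption function)
C = 470 + 0.75(5100) = 4295, so APC = 4295/5100 = 0.842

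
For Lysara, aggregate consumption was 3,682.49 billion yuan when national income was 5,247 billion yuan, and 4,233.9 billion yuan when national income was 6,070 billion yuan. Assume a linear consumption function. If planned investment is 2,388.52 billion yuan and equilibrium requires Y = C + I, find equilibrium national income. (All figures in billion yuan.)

Y = 7744

MPC = (4233.9 − 3682.49)/(6070 − 5247) = 551.41/823 = 0.67
a = 3682.49 − 0.67(5247) = 167
Equilibrium: Y = 167 + 0.67Y + 2388.52
0.33Y = 2555.52, so Y = 2555.52/0.33 = 7744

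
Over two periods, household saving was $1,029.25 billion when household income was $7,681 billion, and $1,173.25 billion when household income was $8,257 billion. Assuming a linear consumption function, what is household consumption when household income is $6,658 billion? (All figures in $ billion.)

C = 5884.5

MPS = ΔS/ΔY = (1173.25 − 1029.25)/(8257 − 7681) = 144/576 = 0.25
MPC = 1 − MPS = 0.75
Autonomous saving = 1029.25 − 0.25(7681) = -891, so a = 891
C = 891 + 0.75(6658) = 891 + 4993.5 = 5884.5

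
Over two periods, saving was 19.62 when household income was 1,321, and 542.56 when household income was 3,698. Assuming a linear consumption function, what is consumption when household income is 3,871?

MPS = ΔS/ΔY = (542.56 − 19.62)/(3698 − 1321) = 522.94/2377 = 0.22
MPC = 1 − MPS = 0.78
Autonomous saving = 19.62 − 0.22(1321) = -271, so a = 271
C = 271 + 0.78(3871) = 271 + 3019.38 = 3290.38

C = 3290.38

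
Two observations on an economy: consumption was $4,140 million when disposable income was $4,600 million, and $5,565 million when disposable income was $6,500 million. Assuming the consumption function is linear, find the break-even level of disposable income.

Y = 2760

MPC = (5565 − 4140)/(6500 − 4600) = 1425/1900 = 0.75
a = 4140 − 0.75(4600) = 4140 − 3450 = 690
Break-even: Y = a/(1−MPC) = 690/0.25 = 2760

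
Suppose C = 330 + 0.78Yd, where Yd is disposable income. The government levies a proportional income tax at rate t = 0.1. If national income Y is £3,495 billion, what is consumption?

C = 2783.49

Yd = (1 − 0.1)(3495) = 0.9(3495) = 3145.5
C = 330 + 0.78(3145.5) = 330 + 2453.49 = 2783.49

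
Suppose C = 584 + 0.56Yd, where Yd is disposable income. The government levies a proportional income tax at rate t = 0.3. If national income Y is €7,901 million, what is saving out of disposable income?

Yd = (1 − 0.3)(7901) = 0.7(7901) = 5530.7
C = 584 + 0.56(5530.7) = 584 + 3097.192 = 3681.192
S = Yd − C = 5530.7 − 3681.192 = 1849.508

S = 1849.508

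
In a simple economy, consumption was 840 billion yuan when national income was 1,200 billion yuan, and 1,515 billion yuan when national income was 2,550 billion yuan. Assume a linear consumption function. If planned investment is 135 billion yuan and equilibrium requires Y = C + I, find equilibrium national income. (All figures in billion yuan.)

Y = 750

MPC = (1515 − 840)/(2550 − 1200) = 675/1350 = 0.5
a = 840 − 0.5(1200) = 240
Equilibrium: Y = 240 + 0.5Y + 135
0.5Y = 375, so Y = 375/0.5 = 750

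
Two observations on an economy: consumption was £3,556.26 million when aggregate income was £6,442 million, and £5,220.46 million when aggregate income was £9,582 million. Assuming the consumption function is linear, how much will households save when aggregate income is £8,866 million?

S = 4025.02

MPC = (5220.46 − 3556.26)/(9582 − 6442) = 1664.2/3140 = 0.53
a = 3556.26 − 0.53(6442) = 3556.26 − 3414.26 = 142
C = 142 + 0.53(8866) = 4840.98
S = 8866 − 4840.98 = 4025.02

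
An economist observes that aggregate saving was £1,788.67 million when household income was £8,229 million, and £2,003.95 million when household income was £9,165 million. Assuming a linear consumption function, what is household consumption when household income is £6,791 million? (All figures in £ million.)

C = 5333.07

MPS = ΔS/ΔY = (2003.95 − 1788.67)/(9165 − 8229) = 215.28/936 = 0.23
MPC = 1 − MPS = 0.77
Autonomous saving = 1788.67 − 0.23(8229) = -104, so a = 104
C = 104 + 0.77(6791) = 104 + 5229.07 = 5333.07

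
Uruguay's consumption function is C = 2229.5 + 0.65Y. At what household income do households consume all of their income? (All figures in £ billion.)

At break-even, C = Y: 2229.5 + 0.65Y = Y
0.35Y = 2229.5, so Y = 2229.5/0.35 = 6370

Y = 6370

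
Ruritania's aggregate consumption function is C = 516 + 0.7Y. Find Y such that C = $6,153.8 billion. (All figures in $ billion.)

Y = 8054

516 + 0.7Y = 6153.8
0.7Y = 5637.8, so Y = 5637.8/0.7 = 8054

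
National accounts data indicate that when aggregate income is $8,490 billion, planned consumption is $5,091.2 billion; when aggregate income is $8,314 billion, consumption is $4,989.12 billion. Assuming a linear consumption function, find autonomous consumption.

a = 167

MPC = ΔC/ΔY = (5091.2 − 4989.12)/(8490 − 8314) = 102.08/176 = 0.58
a = C − MPC·Y = 4989.12 − 0.58(8314) = 4989.12 − 4822.12 = 167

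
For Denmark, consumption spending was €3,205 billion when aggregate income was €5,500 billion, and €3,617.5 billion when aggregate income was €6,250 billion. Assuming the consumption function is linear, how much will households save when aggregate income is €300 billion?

S = -45

MPC = (3617.5 − 3205)/(6250 − 5500) = 412.5/750 = 0.55
a = 3205 − 0.55(5500) = 3205 − 3025 = 180
C = 180 + 0.55(300) = 345
S = 300 − 345 = -45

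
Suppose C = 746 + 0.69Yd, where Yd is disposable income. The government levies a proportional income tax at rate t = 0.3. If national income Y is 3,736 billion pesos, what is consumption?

C = 2550.488

Yd = (1 − 0.3)(3736) = 0.7(3736) = 2615.2
C = 746 + 0.69(2615.2) = 746 + 1804.488 = 2550.488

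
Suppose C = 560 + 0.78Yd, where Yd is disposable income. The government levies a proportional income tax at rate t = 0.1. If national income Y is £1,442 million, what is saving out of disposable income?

S = -274.484

Yd = (1 − 0.1)(1442) = 0.9(1442) = 1297.8
C = 560 + 0.78(1297.8) = 560 + 1012.284 = 1572.284
S = Yd − C = 1297.8 − 1572.284 = -274.484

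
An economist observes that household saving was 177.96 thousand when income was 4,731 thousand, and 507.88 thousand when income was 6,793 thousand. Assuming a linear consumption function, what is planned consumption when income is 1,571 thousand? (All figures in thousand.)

C = 1898.64

MPS = ΔS/ΔY = (507.88 − 177.96)/(6793 − 4731) = 329.92/2062 = 0.16
MPC = 1 − MPS = 0.84
Autonomous saving = 177.96 − 0.16(4731) = -579, so a = 579
C = 579 + 0.84(1571) = 579 + 1319.64 = 1898.64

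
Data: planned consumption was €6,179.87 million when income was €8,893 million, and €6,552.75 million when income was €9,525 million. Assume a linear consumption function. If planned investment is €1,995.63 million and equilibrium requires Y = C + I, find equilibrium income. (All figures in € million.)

Y = 7143

MPC = (6552.75 − 6179.87)/(9525 − 8893) = 372.88/632 = 0.59
a = 6179.87 − 0.59(8893) = 933
Equilibrium: Y = 933 + 0.59Y + 1995.63
0.41Y = 2928.63, so Y = 2928.63/0.41 = 7143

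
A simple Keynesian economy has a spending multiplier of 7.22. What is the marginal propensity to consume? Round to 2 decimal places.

k = 1/(1 − MPC), so 1 − MPC = 1/k = 1/7.22 = 0.1385
MPC = 1 − 0.1385 = 0.86

MPC = 0.86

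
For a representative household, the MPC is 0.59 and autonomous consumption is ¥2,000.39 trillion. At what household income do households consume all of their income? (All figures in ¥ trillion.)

At break-even, C = Y: 2000.39 + 0.59Y = Y
0.41Y = 2000.39, so Y = 2000.39/0.41 = 4879

Y = 4879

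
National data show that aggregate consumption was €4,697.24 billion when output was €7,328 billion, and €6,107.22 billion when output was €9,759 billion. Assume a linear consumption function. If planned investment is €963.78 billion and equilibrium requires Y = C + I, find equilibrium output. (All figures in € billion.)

MPC = (6107.22 − 4697.24)/(9759 − 7328) = 1409.98/2431 = 0.58
a = 4697.24 − 0.58(7328) = 447
Equilibrium: Y = 447 + 0.58Y + 963.78
0.42Y = 1410.78, so Y = 1410.78/0.42 = 3359

Y = 3359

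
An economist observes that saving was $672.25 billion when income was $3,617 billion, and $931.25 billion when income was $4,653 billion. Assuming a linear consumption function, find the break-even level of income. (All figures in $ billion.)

Y = 928

MPS = ΔS/ΔY = (931.25 − 672.25)/(4653 − 3617) = 259/1036 = 0.25
MPC = 1 − MPS = 0.75
From S(3617) = 672.25: −a + 0.25(3617) = 672.25, so a = 904.25 − 672.25 = 232
Break-even (S = 0): Y = a/MPS = 232/0.25 = 928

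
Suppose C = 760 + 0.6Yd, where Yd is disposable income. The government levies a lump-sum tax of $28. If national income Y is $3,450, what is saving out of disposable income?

S = 608.8

Yd = Y − T = 3450 − 28 = 3422
C = 760 + 0.6(3422) = 760 + 2053.2 = 2813.2
S = Yd − C = 3422 − 2813.2 = 608.8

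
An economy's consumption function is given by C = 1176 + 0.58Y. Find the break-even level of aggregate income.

At break-even, C = Y: 1176 + 0.58Y = Y
0.42Y = 1176, so Y = 1176/0.42 = 2800

Y = 2800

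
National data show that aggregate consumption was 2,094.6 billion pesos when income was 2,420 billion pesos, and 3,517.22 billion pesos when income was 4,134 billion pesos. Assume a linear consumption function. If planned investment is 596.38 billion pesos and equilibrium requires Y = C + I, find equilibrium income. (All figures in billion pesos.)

MPC = (3517.22 − 2094.6)/(4134 − 2420) = 1422.62/1714 = 0.83
a = 2094.6 − 0.83(2420) = 86
Equilibrium: Y = 86 + 0.83Y + 596.38
0.17Y = 682.38, so Y = 682.38/0.17 = 4014

Y = 4014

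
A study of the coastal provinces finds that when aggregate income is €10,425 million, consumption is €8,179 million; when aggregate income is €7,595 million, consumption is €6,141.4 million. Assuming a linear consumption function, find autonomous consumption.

a = 673

MPC = ΔC/ΔY = (8179 − 6141.4)/(10425 − 7595) = 2037.6/2830 = 0.72
a = C − MPC·Y = 6141.4 − 0.72(7595) = 6141.4 − 5468.4 = 673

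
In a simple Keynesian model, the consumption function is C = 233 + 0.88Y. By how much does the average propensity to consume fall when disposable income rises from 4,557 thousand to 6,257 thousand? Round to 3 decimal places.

At Y = 4557: C = 233 + 0.88(4557) = 4243.16, APC = 4243.16/4557 = 0.9311
At Y = 6257: C = 5739.16, APC = 5739.16/6257 = 0.9172
Fall in APC = 0.9311 − 0.9172 = 0.0139 ≈ 0.014

ΔAPC = 0.014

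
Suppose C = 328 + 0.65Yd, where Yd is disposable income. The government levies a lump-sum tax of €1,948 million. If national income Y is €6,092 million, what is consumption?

C = 3021.6

Yd = Y − T = 6092 − 1948 = 4144
C = 328 + 0.65(4144) = 328 + 2693.6 = 3021.6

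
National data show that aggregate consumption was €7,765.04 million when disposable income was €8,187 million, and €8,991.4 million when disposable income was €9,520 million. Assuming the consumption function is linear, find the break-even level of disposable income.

Y = 2912.5

MPC = (8991.4 − 7765.04)/(9520 − 8187) = 1226.36/1333 = 0.92
a = 7765.04 − 0.92(8187) = 7765.04 − 7532.04 = 233
Break-even: Y = a/(1−MPC) = 233/0.08 = 2912.5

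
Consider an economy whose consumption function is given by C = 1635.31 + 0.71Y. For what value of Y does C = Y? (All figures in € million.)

Y = 5639

At break-even, C = Y: 1635.31 + 0.71Y = Y
0.29Y = 1635.31, so Y = 1635.31/0.29 = 5639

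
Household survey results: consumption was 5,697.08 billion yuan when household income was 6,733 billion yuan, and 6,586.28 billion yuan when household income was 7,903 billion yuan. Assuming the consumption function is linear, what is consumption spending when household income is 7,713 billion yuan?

C = 6441.88

MPC = (6586.28 − 5697.08)/(7903 − 6733) = 889.2/1170 = 0.76
a = 5697.08 − 0.76(6733) = 5697.08 − 5117.08 = 580
C = 580 + 0.76(7713) = 580 + 5861.88 = 6441.88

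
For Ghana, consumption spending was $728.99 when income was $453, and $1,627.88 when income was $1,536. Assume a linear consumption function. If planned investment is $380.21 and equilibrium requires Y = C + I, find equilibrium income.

MPC = (1627.88 − 728.99)/(1536 − 453) = 898.89/1083 = 0.83
a = 728.99 − 0.83(453) = 353
Equilibrium: Y = 353 + 0.83Y + 380.21
0.17Y = 733.21, so Y = 733.21/0.17 = 4313

Y = 4313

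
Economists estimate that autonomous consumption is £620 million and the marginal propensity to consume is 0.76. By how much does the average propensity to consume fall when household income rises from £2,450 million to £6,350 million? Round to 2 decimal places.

ΔAPC = 0.16

At Y = 2450: C = 620 + 0.76(2450) = 2482, APC = 2482/2450 = 1.013
At Y = 6350: C = 5446, APC = 5446/6350 = 0.858
Fall in APC = 1.013 − 0.858 = 0.155 ≈ 0.16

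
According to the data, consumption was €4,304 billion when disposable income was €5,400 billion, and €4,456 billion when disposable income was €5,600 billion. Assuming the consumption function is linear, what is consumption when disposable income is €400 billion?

MPC = (4456 − 4304)/(5600 − 5400) = 152/200 = 0.76
a = 4304 − 0.76(5400) = 4304 − 4104 = 200
C = 200 + 0.76(400) = 200 + 304 = 504

C = 504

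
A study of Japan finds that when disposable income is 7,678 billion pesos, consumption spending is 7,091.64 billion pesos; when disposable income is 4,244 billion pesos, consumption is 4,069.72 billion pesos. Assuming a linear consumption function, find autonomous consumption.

MPC = ΔC/ΔY = (7091.64 − 4069.72)/(7678 − 4244) = 3021.92/3434 = 0.88
a = C − MPC·Y = 4069.72 − 0.88(4244) = 4069.72 − 3734.72 = 335

a = 335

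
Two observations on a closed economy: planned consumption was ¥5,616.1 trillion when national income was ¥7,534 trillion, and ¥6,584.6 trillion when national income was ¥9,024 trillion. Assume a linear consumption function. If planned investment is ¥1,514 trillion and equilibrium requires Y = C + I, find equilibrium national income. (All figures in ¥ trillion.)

MPC = (6584.6 − 5616.1)/(9024 − 7534) = 968.5/1490 = 0.65
a = 5616.1 − 0.65(7534) = 719
Equilibrium: Y = 719 + 0.65Y + 1514
0.35Y = 2233, so Y = 2233/0.35 = 6380

Y = 6380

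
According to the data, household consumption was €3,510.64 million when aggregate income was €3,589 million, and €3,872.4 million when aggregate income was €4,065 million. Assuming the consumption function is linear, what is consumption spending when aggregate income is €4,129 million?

C = 3921.04

MPC = (3872.4 − 3510.64)/(4065 − 3589) = 361.76/476 = 0.76
a = 3510.64 − 0.76(3589) = 3510.64 − 2727.64 = 783
C = 783 + 0.76(4129) = 783 + 3138.04 = 3921.04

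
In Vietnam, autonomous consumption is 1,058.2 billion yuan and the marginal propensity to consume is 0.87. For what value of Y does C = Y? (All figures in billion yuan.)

Y = 8140

At break-even, C = Y: 1058.2 + 0.87Y = Y
0.13Y = 1058.2, so Y = 1058.2/0.13 = 8140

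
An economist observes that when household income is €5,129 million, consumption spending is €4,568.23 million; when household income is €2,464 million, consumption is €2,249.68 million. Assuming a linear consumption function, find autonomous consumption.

a = 106

MPC = ΔC/ΔY = (4568.23 − 2249.68)/(5129 − 2464) = 2318.55/2665 = 0.87
a = C − MPC·Y = 2249.68 − 0.87(2464) = 2249.68 − 2143.68 = 106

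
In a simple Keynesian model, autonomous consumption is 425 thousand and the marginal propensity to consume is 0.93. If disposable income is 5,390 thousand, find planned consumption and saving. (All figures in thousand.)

C = 5437.7; S = -47.7

C = 425 + 0.93(5390) = 425 + 5012.7 = 5437.7
S = Y − C = 5390 − 5437.7 = -47.7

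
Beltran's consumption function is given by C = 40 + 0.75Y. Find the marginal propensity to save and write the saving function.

MPS = 0.25; S = -40 + 0.25Y

MPS = 1 − MPC = 1 − 0.75 = 0.25
S = Y − C = -40 + 0.25Y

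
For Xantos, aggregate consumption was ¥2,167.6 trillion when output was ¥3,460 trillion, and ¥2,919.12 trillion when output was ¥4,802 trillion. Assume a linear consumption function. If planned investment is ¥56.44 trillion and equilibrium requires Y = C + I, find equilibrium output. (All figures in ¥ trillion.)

Y = 651

MPC = (2919.12 − 2167.6)/(4802 − 3460) = 751.52/1342 = 0.56
a = 2167.6 − 0.56(3460) = 230
Equilibrium: Y = 230 + 0.56Y + 56.44
0.44Y = 286.44, so Y = 286.44/0.44 = 651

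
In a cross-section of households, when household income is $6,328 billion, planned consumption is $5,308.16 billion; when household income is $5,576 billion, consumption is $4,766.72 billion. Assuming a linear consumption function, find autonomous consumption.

a = 752

MPC = ΔC/ΔY = (5308.16 − 4766.72)/(6328 − 5576) = 541.44/752 = 0.72
a = C − MPC·Y = 4766.72 − 0.72(5576) = 4766.72 − 4014.72 = 752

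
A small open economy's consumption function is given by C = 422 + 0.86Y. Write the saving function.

S = -422 + 0.14Y

S = Y − C = Y − (422 + 0.86Y) = -422 + (1 − 0.86)Y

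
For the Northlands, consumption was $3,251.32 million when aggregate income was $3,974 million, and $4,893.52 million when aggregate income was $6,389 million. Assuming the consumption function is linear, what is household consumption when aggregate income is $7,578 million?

C = 5702.04

MPC = (4893.52 − 3251.32)/(6389 − 3974) = 1642.2/2415 = 0.68
a = 3251.32 − 0.68(3974) = 3251.32 − 2702.32 = 549
C = 549 + 0.68(7578) = 549 + 5153.04 = 5702.04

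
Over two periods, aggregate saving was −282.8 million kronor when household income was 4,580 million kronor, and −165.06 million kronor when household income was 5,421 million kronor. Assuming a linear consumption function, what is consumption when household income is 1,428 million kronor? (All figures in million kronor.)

C = 2152.08

MPS = ΔS/ΔY = (-165.06 − (-282.8))/(5421 − 4580) = 117.74/841 = 0.14
MPC = 1 − MPS = 0.86
Autonomous saving = -282.8 − 0.14(4580) = -924, so a = 924
C = 924 + 0.86(1428) = 924 + 1228.08 = 2152.08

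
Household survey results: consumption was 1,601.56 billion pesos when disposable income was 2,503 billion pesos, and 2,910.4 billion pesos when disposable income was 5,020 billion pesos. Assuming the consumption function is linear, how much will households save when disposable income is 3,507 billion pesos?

MPC = (2910.4 − 1601.56)/(5020 − 2503) = 1308.84/2517 = 0.52
a = 1601.56 − 0.52(2503) = 1601.56 − 1301.56 = 300
C = 300 + 0.52(3507) = 2123.64
S = 3507 − 2123.64 = 1383.36

S = 1383.36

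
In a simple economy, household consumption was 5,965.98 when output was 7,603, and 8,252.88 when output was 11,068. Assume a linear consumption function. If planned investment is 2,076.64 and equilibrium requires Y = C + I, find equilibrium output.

MPC = (8252.88 − 5965.98)/(11068 − 7603) = 2286.9/3465 = 0.66
a = 5965.98 − 0.66(7603) = 948
Equilibrium: Y = 948 + 0.66Y + 2076.64
0.34Y = 3024.64, so Y = 3024.64/0.34 = 8896

Y = 8896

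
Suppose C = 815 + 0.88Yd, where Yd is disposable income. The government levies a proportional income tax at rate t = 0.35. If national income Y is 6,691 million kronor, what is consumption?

C = 4642.252

Yd = (1 − 0.35)(6691) = 0.65(6691) = 4349.15
C = 815 + 0.88(4349.15) = 815 + 3827.252 = 4642.252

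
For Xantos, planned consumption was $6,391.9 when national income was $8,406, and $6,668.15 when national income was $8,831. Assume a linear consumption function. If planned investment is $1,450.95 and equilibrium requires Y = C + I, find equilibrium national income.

MPC = (6668.15 − 6391.9)/(8831 − 8406) = 276.25/425 = 0.65
a = 6391.9 − 0.65(8406) = 928
Equilibrium: Y = 928 + 0.65Y + 1450.95
0.35Y = 2378.95, so Y = 2378.95/0.35 = 6797

Y = 6797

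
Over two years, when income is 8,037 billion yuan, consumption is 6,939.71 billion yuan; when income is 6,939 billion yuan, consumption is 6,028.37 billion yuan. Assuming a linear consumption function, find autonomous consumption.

a = 269

MPC = ΔC/ΔY = (6939.71 − 6028.37)/(8037 − 6939) = 911.34/1098 = 0.83
a = C − MPC·Y = 6028.37 − 0.83(6939) = 6028.37 − 5759.37 = 269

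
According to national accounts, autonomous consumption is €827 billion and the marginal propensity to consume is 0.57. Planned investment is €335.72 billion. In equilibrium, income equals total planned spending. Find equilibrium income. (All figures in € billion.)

Y = C + I = 827 + 0.57Y + 335.72
Y − 0.57Y = 1162.72
0.43Y = 1162.72, so Y = 1162.72/0.43 = 2704

Y = 2704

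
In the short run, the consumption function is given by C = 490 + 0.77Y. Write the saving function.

S = -490 + 0.23Y

S = Y − C = Y − (490 + 0.77Y) = -490 + (1 − 0.77)Y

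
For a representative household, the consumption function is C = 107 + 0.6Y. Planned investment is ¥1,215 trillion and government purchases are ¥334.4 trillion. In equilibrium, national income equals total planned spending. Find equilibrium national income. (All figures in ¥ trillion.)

Y = C + I + G = 107 + 0.6Y + 1215 + 334.4
Y − 0.6Y = 1656.4
0.4Y = 1656.4, so Y = 1656.4/0.4 = 4141

Y = 4141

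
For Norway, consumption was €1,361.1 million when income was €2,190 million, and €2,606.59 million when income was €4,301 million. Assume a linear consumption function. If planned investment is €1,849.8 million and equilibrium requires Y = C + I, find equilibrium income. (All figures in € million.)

MPC = (2606.59 − 1361.1)/(4301 − 2190) = 1245.49/2111 = 0.59
a = 1361.1 − 0.59(2190) = 69
Equilibrium: Y = 69 + 0.59Y + 1849.8
0.41Y = 1918.8, so Y = 1918.8/0.41 = 4680

Y = 4680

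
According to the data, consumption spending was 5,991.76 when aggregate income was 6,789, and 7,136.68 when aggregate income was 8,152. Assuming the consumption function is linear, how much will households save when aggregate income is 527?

S = -204.68

MPC = (7136.68 − 5991.76)/(8152 − 6789) = 1144.92/1363 = 0.84
a = 5991.76 − 0.84(6789) = 5991.76 − 5702.76 = 289
C = 289 + 0.84(527) = 731.68
S = 527 − 731.68 = -204.68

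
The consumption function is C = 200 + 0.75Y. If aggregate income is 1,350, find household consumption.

C = 1212.5

C = 200 + 0.75(1350) = 200 + 1012.5 = 1212.5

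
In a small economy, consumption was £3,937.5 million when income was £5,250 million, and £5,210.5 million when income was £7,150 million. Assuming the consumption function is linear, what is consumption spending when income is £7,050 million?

MPC = (5210.5 − 3937.5)/(7150 − 5250) = 1273/1900 = 0.67
a = 3937.5 − 0.67(5250) = 3937.5 − 3517.5 = 420
C = 420 + 0.67(7050) = 420 + 4723.5 = 5143.5

C = 5143.5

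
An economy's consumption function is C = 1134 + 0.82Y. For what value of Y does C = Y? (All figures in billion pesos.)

At break-even, C = Y: 1134 + 0.82Y = Y
0.18Y = 1134, so Y = 1134/0.18 = 6300

Y = 6300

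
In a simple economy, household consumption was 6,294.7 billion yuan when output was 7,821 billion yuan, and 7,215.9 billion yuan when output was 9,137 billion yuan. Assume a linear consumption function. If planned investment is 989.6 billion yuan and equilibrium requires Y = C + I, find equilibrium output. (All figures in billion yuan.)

Y = 6032

MPC = (7215.9 − 6294.7)/(9137 − 7821) = 921.2/1316 = 0.7
a = 6294.7 − 0.7(7821) = 820
Equilibrium: Y = 820 + 0.7Y + 989.6
0.3Y = 1809.6, so Y = 1809.6/0.3 = 6032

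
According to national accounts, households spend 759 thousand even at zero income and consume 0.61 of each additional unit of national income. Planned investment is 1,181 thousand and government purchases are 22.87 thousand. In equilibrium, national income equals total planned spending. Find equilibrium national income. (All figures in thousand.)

Y = 5033

Y = C + I + G = 759 + 0.61Y + 1181 + 22.87
Y − 0.61Y = 1962.87
0.39Y = 1962.87, so Y = 1962.87/0.39 = 5033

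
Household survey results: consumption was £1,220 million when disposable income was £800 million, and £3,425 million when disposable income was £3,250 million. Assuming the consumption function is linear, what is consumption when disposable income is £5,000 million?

MPC = (3425 − 1220)/(3250 − 800) = 2205/2450 = 0.9
a = 1220 − 0.9(800) = 1220 − 720 = 500
C = 500 + 0.9(5000) = 500 + 4500 = 5000

C = 5000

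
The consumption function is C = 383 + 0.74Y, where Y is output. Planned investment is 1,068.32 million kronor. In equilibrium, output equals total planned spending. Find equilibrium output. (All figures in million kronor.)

Y = 5582

Y = C + I = 383 + 0.74Y + 1068.32
Y − 0.74Y = 1451.32
0.26Y = 1451.32, so Y = 1451.32/0.26 = 5582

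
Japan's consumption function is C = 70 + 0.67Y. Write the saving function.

S = -70 + 0.33Y

S = Y − C = Y − (70 + 0.67Y) = -70 + (1 − 0.67)Y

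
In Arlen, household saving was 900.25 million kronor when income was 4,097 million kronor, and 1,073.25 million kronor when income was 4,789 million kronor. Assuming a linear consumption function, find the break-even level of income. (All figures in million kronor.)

Y = 496

MPS = ΔS/ΔY = (1073.25 − 900.25)/(4789 − 4097) = 173/692 = 0.25
MPC = 1 − MPS = 0.75
From S(4097) = 900.25: −a + 0.25(4097) = 900.25, so a = 1024.25 − 900.25 = 124
Break-even (S = 0): Y = a/MPS = 124/0.25 = 496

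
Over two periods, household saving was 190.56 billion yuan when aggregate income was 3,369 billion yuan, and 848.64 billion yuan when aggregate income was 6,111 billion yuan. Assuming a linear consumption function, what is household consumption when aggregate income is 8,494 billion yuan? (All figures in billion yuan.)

MPS = ΔS/ΔY = (848.64 − 190.56)/(6111 − 3369) = 658.08/2742 = 0.24
MPC = 1 − MPS = 0.76
Autonomous saving = 190.56 − 0.24(3369) = -618, so a = 618
C = 618 + 0.76(8494) = 618 + 6455.44 = 7073.44

C = 7073.44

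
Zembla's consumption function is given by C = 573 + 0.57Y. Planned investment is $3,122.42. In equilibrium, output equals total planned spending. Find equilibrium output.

Y = C + I = 573 + 0.57Y + 3122.42
Y − 0.57Y = 3695.42
0.43Y = 3695.42, so Y = 3695.42/0.43 = 8594

Y = 8594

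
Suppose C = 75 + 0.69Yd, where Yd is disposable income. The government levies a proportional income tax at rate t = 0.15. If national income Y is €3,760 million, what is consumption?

Yd = (1 − 0.15)(3760) = 0.85(3760) = 3196
C = 75 + 0.69(3196) = 75 + 2205.24 = 2280.24

C = 2280.24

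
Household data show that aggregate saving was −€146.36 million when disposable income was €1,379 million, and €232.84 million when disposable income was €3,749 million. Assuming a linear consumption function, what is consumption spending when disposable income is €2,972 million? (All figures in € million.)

C = 2863.48

MPS = ΔS/ΔY = (232.84 − (-146.36))/(3749 − 1379) = 379.2/2370 = 0.16
MPC = 1 − MPS = 0.84
Autonomous saving = -146.36 − 0.16(1379) = -367, so a = 367
C = 367 + 0.84(2972) = 367 + 2496.48 = 2863.48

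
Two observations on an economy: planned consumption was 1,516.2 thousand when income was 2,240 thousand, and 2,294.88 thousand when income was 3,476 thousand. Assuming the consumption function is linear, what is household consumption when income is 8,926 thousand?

C = 5728.38

MPC = (2294.88 − 1516.2)/(3476 − 2240) = 778.68/1236 = 0.63
a = 1516.2 − 0.63(2240) = 1516.2 − 1411.2 = 105
C = 105 + 0.63(8926) = 105 + 5623.38 = 5728.38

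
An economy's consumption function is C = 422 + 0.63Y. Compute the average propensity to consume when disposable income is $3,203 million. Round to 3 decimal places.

C = 422 + 0.63(3203) = 2439.89
APC = C/Y = 2439.89/3203 = 0.762

APC = 0.762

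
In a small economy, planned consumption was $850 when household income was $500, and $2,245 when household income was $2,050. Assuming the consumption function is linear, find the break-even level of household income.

Y = 4000

MPC = (2245 − 850)/(2050 − 500) = 1395/1550 = 0.9
a = 850 − 0.9(500) = 850 − 450 = 400
Break-even: Y = a/(1−MPC) = 400/0.1 = 4000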